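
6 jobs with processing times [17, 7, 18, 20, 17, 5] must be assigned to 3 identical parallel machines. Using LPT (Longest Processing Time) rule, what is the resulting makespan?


Sort jobs in decreasing order (LPT): [20, 18, 17, 17, 7, 5]
Assign each job to the least loaded machine:
  Machine 1: jobs [20, 5], load = 25
  Machine 2: jobs [18, 7], load = 25
  Machine 3: jobs [17, 17], load = 34
Makespan = max load = 34

34


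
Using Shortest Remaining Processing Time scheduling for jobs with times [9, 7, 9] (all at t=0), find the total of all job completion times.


Since all jobs arrive at t=0, SRPT equals SPT ordering.
SPT order: [7, 9, 9]
Completion times:
  Job 1: p=7, C=7
  Job 2: p=9, C=16
  Job 3: p=9, C=25
Total completion time = 7 + 16 + 25 = 48

48


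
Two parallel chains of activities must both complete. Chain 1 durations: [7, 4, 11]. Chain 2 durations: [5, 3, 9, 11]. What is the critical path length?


Path A total = 7 + 4 + 11 = 22
Path B total = 5 + 3 + 9 + 11 = 28
Critical path = longest path = max(22, 28) = 28

28


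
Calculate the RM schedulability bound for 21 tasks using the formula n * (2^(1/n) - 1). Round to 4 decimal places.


Compute 2^(1/21) = 1.0335577830
Subtract 1: 1.0335577830 - 1 = 0.0335577830
Multiply by n: 21 * 0.0335577830 = 0.7047134430
Round to 4 dp: 0.7047

0.7047


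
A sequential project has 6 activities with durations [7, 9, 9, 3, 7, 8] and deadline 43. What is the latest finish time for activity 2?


LF(activity 2) = deadline - sum of successor durations
Successors: activities 3 through 6 with durations [9, 3, 7, 8]
Sum of successor durations = 27
LF = 43 - 27 = 16

16


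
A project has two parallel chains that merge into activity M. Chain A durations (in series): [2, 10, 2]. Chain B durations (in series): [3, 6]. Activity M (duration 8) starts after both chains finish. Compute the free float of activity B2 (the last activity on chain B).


ES(B2) = sum of predecessors on chain B = 3
EF(B2) = ES + duration = 3 + 6 = 9
Successor of B2 is M. ES(M) = max(sum(A), sum(B)) = max(14, 9) = 14
Free float = ES(successor) - EF(current) = 14 - 9 = 5

5


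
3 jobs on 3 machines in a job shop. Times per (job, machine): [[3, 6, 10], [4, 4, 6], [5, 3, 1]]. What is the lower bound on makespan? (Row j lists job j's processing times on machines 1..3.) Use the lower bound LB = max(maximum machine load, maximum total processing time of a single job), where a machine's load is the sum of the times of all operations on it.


Machine loads:
  Machine 1: 3 + 4 + 5 = 12
  Machine 2: 6 + 4 + 3 = 13
  Machine 3: 10 + 6 + 1 = 17
Max machine load = 17
Job totals:
  Job 1: 19
  Job 2: 14
  Job 3: 9
Max job total = 19
Lower bound = max(17, 19) = 19

19


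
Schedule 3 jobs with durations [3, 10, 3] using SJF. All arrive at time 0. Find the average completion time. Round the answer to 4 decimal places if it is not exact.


SJF order (ascending): [3, 3, 10]
Completion times:
  Job 1: burst=3, C=3
  Job 2: burst=3, C=6
  Job 3: burst=10, C=16
Average completion = 25/3 = 8.3333

8.3333


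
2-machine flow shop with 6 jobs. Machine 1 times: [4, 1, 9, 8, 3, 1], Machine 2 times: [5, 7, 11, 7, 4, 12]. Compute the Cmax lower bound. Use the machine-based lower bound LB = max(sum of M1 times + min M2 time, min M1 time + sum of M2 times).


LB1 = sum(M1 times) + min(M2 times) = 26 + 4 = 30
LB2 = min(M1 times) + sum(M2 times) = 1 + 46 = 47
Lower bound = max(LB1, LB2) = max(30, 47) = 47

47


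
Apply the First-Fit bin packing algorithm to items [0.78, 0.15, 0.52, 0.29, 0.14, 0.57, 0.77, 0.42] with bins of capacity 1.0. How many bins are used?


Place items sequentially using First-Fit:
  Item 0.78 -> new Bin 1
  Item 0.15 -> Bin 1 (now 0.93)
  Item 0.52 -> new Bin 2
  Item 0.29 -> Bin 2 (now 0.81)
  Item 0.14 -> Bin 2 (now 0.95)
  Item 0.57 -> new Bin 3
  Item 0.77 -> new Bin 4
  Item 0.42 -> Bin 3 (now 0.99)
Total bins used = 4

4


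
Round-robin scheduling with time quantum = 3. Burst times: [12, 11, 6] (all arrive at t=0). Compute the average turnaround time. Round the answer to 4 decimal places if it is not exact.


Time quantum = 3
Execution trace:
  J1 runs 3 units, time = 3
  J2 runs 3 units, time = 6
  J3 runs 3 units, time = 9
  J1 runs 3 units, time = 12
  J2 runs 3 units, time = 15
  J3 runs 3 units, time = 18
  J1 runs 3 units, time = 21
  J2 runs 3 units, time = 24
  J1 runs 3 units, time = 27
  J2 runs 2 units, time = 29
Finish times: [27, 29, 18]
Average turnaround = 74/3 = 24.6667

24.6667


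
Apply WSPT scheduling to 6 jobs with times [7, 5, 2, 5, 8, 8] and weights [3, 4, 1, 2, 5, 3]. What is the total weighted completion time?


Compute p/w ratios and sort ascending (WSPT): [(5, 4), (8, 5), (2, 1), (7, 3), (5, 2), (8, 3)]
Compute weighted completion times:
  Job (p=5,w=4): C=5, w*C=4*5=20
  Job (p=8,w=5): C=13, w*C=5*13=65
  Job (p=2,w=1): C=15, w*C=1*15=15
  Job (p=7,w=3): C=22, w*C=3*22=66
  Job (p=5,w=2): C=27, w*C=2*27=54
  Job (p=8,w=3): C=35, w*C=3*35=105
Total weighted completion time = 325

325


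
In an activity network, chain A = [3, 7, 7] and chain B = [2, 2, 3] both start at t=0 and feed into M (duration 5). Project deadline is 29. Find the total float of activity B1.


Forward pass: ES(B1) = sum of predecessors on chain B = 0
EF = ES + duration = 0 + 2 = 2
Backward pass: LF(M) = deadline = 29; LS(M) = 29 - 5 = 24
LF(B1) = LS(M) - sum(successors on chain B) = 24 - 5 = 19
LS = LF - duration = 19 - 2 = 17
Total float = LS - ES = 17 - 0 = 17

17


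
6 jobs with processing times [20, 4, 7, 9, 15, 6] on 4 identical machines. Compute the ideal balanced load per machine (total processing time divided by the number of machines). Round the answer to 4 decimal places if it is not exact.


Total processing time = 20 + 4 + 7 + 9 + 15 + 6 = 61
Number of machines = 4
Ideal balanced load = 61 / 4 = 15.25

15.25


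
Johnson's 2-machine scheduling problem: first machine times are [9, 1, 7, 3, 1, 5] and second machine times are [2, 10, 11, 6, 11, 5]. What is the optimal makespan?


Apply Johnson's rule:
  Group 1 (a <= b): [(2, 1, 10), (5, 1, 11), (4, 3, 6), (6, 5, 5), (3, 7, 11)]
  Group 2 (a > b): [(1, 9, 2)]
Optimal job order: [2, 5, 4, 6, 3, 1]
Schedule:
  Job 2: M1 done at 1, M2 done at 11
  Job 5: M1 done at 2, M2 done at 22
  Job 4: M1 done at 5, M2 done at 28
  Job 6: M1 done at 10, M2 done at 33
  Job 3: M1 done at 17, M2 done at 44
  Job 1: M1 done at 26, M2 done at 46
Makespan = 46

46


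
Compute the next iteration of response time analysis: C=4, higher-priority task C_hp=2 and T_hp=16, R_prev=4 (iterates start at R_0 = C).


R_next = C + ceil(R_prev / T_hp) * C_hp
ceil(4 / 16) = ceil(0.25) = 1
Interference = 1 * 2 = 2
R_next = 4 + 2 = 6

6


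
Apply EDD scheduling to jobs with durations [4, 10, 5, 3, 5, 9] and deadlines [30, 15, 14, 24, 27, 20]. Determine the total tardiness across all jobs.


Sort by due date (EDD order): [(5, 14), (10, 15), (9, 20), (3, 24), (5, 27), (4, 30)]
Compute completion times and tardiness:
  Job 1: p=5, d=14, C=5, tardiness=max(0,5-14)=0
  Job 2: p=10, d=15, C=15, tardiness=max(0,15-15)=0
  Job 3: p=9, d=20, C=24, tardiness=max(0,24-20)=4
  Job 4: p=3, d=24, C=27, tardiness=max(0,27-24)=3
  Job 5: p=5, d=27, C=32, tardiness=max(0,32-27)=5
  Job 6: p=4, d=30, C=36, tardiness=max(0,36-30)=6
Total tardiness = 18

18


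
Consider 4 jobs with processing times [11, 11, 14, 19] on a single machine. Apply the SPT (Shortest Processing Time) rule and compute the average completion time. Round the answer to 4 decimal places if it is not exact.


Sort jobs by processing time (SPT order): [11, 11, 14, 19]
Compute completion times sequentially:
  Job 1: processing = 11, completes at 11
  Job 2: processing = 11, completes at 22
  Job 3: processing = 14, completes at 36
  Job 4: processing = 19, completes at 55
Sum of completion times = 124
Average completion time = 124/4 = 31.0

31.0


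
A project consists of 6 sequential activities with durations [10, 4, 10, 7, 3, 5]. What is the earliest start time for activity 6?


Activity 6 starts after activities 1 through 5 complete.
Predecessor durations: [10, 4, 10, 7, 3]
ES = 10 + 4 + 10 + 7 + 3 = 34

34


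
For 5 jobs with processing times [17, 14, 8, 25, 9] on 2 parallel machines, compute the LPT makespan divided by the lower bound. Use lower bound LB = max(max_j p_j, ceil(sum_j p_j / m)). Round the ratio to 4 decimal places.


LPT order: [25, 17, 14, 9, 8]
Machine loads after assignment: [34, 39]
LPT makespan = 39
Lower bound = max(max_job, ceil(total/2)) = max(25, 37) = 37
Ratio = 39 / 37 = 1.0541

1.0541


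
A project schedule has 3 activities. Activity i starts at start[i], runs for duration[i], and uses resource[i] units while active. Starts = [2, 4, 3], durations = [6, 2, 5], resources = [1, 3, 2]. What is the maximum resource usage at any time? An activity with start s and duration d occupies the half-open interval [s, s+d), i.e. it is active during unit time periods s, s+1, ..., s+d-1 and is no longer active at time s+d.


Each activity i is active on [start_i, start_i + duration_i).
Compute total resource usage per time slot:
  t=0: active resources = [], total = 0
  t=1: active resources = [], total = 0
  t=2: active resources = [1], total = 1
  t=3: active resources = [1, 2], total = 3
  t=4: active resources = [1, 3, 2], total = 6
  t=5: active resources = [1, 3, 2], total = 6
  t=6: active resources = [1, 2], total = 3
  t=7: active resources = [1, 2], total = 3
Peak resource demand = 6

6


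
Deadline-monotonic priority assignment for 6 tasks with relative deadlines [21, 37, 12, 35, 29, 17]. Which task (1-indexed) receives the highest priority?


Sort tasks by relative deadline (ascending):
  Task 3: deadline = 12
  Task 6: deadline = 17
  Task 1: deadline = 21
  Task 5: deadline = 29
  Task 4: deadline = 35
  Task 2: deadline = 37
Priority order (highest first): [3, 6, 1, 5, 4, 2]
Highest priority task = 3

3


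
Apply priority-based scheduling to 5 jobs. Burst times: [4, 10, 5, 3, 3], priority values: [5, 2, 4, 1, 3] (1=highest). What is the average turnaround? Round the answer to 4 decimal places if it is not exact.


Sort by priority (ascending = highest first):
Order: [(1, 3), (2, 10), (3, 3), (4, 5), (5, 4)]
Completion times:
  Priority 1, burst=3, C=3
  Priority 2, burst=10, C=13
  Priority 3, burst=3, C=16
  Priority 4, burst=5, C=21
  Priority 5, burst=4, C=25
Average turnaround = 78/5 = 15.6

15.6


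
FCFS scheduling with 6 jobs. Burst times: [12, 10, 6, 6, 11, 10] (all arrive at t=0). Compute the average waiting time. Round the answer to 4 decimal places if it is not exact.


FCFS order (as given): [12, 10, 6, 6, 11, 10]
Waiting times:
  Job 1: wait = 0
  Job 2: wait = 12
  Job 3: wait = 22
  Job 4: wait = 28
  Job 5: wait = 34
  Job 6: wait = 45
Sum of waiting times = 141
Average waiting time = 141/6 = 23.5

23.5


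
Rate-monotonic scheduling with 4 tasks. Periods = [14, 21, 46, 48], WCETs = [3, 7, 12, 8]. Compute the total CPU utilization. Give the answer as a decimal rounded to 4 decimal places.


Compute individual utilizations (exact fractions):
  Task 1: C/T = 3/14 (approx. 0.2143)
  Task 2: C/T = 7/21 = 1/3 (approx. 0.3333)
  Task 3: C/T = 12/46 = 6/23 (approx. 0.2609)
  Task 4: C/T = 8/48 = 1/6 (approx. 0.1667)
Total utilization U = 3/14 + 1/3 + 6/23 + 1/6 = 157/161
Rounded to 4 decimal places: U = 0.9752
RM (Liu & Layland) bound for 4 tasks = 0.756828; compare with U = 157/161 (approx. 0.975155)
bound < U <= 1, so the RM sufficient condition is not met (inconclusive; an exact test such as response-time analysis is needed).

0.9752


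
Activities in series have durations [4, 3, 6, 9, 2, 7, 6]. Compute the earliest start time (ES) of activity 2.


Activity 2 starts after activities 1 through 1 complete.
Predecessor durations: [4]
ES = 4 = 4

4


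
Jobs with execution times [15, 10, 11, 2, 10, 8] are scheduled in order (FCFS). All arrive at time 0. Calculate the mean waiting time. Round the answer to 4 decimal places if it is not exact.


FCFS order (as given): [15, 10, 11, 2, 10, 8]
Waiting times:
  Job 1: wait = 0
  Job 2: wait = 15
  Job 3: wait = 25
  Job 4: wait = 36
  Job 5: wait = 38
  Job 6: wait = 48
Sum of waiting times = 162
Average waiting time = 162/6 = 27.0

27.0


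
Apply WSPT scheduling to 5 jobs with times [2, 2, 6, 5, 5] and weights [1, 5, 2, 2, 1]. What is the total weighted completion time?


Compute p/w ratios and sort ascending (WSPT): [(2, 5), (2, 1), (5, 2), (6, 2), (5, 1)]
Compute weighted completion times:
  Job (p=2,w=5): C=2, w*C=5*2=10
  Job (p=2,w=1): C=4, w*C=1*4=4
  Job (p=5,w=2): C=9, w*C=2*9=18
  Job (p=6,w=2): C=15, w*C=2*15=30
  Job (p=5,w=1): C=20, w*C=1*20=20
Total weighted completion time = 82

82


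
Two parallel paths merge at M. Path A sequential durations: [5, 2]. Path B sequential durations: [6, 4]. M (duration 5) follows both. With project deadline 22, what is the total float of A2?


Forward pass: ES(A2) = sum of predecessors on chain A = 5
EF = ES + duration = 5 + 2 = 7
Backward pass: LF(M) = deadline = 22; LS(M) = 22 - 5 = 17
LF(A2) = LS(M) - sum(successors on chain A) = 17 - 0 = 17
LS = LF - duration = 17 - 2 = 15
Total float = LS - ES = 15 - 5 = 10

10


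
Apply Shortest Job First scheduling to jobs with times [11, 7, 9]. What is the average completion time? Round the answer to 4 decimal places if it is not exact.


SJF order (ascending): [7, 9, 11]
Completion times:
  Job 1: burst=7, C=7
  Job 2: burst=9, C=16
  Job 3: burst=11, C=27
Average completion = 50/3 = 16.6667

16.6667


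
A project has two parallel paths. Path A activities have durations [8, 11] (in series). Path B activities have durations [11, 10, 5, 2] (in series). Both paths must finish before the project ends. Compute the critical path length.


Path A total = 8 + 11 = 19
Path B total = 11 + 10 + 5 + 2 = 28
Critical path = longest path = max(19, 28) = 28

28


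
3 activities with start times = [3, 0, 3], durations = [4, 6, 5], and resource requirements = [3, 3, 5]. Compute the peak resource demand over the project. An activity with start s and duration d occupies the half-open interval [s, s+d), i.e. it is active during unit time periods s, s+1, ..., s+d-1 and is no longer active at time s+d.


Each activity i is active on [start_i, start_i + duration_i).
Compute total resource usage per time slot:
  t=0: active resources = [3], total = 3
  t=1: active resources = [3], total = 3
  t=2: active resources = [3], total = 3
  t=3: active resources = [3, 3, 5], total = 11
  t=4: active resources = [3, 3, 5], total = 11
  t=5: active resources = [3, 3, 5], total = 11
  t=6: active resources = [3, 5], total = 8
  t=7: active resources = [5], total = 5
Peak resource demand = 11

11


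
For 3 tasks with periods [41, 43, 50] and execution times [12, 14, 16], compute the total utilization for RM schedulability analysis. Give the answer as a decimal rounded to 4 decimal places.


Compute individual utilizations (exact fractions):
  Task 1: C/T = 12/41 (approx. 0.2927)
  Task 2: C/T = 14/43 (approx. 0.3256)
  Task 3: C/T = 16/50 = 8/25 (approx. 0.32)
Total utilization U = 12/41 + 14/43 + 8/25 = 41354/44075
Rounded to 4 decimal places: U = 0.9383
RM (Liu & Layland) bound for 3 tasks = 0.779763; compare with U = 41354/44075 (approx. 0.938264)
bound < U <= 1, so the RM sufficient condition is not met (inconclusive; an exact test such as response-time analysis is needed).

0.9383


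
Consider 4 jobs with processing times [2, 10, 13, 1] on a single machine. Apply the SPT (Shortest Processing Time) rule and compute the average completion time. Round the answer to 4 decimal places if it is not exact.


Sort jobs by processing time (SPT order): [1, 2, 10, 13]
Compute completion times sequentially:
  Job 1: processing = 1, completes at 1
  Job 2: processing = 2, completes at 3
  Job 3: processing = 10, completes at 13
  Job 4: processing = 13, completes at 26
Sum of completion times = 43
Average completion time = 43/4 = 10.75

10.75


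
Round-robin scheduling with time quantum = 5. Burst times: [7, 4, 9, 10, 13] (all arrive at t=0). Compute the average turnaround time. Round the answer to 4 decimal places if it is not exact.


Time quantum = 5
Execution trace:
  J1 runs 5 units, time = 5
  J2 runs 4 units, time = 9
  J3 runs 5 units, time = 14
  J4 runs 5 units, time = 19
  J5 runs 5 units, time = 24
  J1 runs 2 units, time = 26
  J3 runs 4 units, time = 30
  J4 runs 5 units, time = 35
  J5 runs 5 units, time = 40
  J5 runs 3 units, time = 43
Finish times: [26, 9, 30, 35, 43]
Average turnaround = 143/5 = 28.6

28.6


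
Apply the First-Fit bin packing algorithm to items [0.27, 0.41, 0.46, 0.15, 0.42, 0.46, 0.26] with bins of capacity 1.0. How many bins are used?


Place items sequentially using First-Fit:
  Item 0.27 -> new Bin 1
  Item 0.41 -> Bin 1 (now 0.68)
  Item 0.46 -> new Bin 2
  Item 0.15 -> Bin 1 (now 0.83)
  Item 0.42 -> Bin 2 (now 0.88)
  Item 0.46 -> new Bin 3
  Item 0.26 -> Bin 3 (now 0.72)
Total bins used = 3

3


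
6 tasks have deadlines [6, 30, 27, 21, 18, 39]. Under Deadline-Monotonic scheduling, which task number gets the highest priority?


Sort tasks by relative deadline (ascending):
  Task 1: deadline = 6
  Task 5: deadline = 18
  Task 4: deadline = 21
  Task 3: deadline = 27
  Task 2: deadline = 30
  Task 6: deadline = 39
Priority order (highest first): [1, 5, 4, 3, 2, 6]
Highest priority task = 1

1


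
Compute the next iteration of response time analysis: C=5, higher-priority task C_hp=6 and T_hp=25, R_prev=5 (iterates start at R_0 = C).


R_next = C + ceil(R_prev / T_hp) * C_hp
ceil(5 / 25) = ceil(0.2) = 1
Interference = 1 * 6 = 6
R_next = 5 + 6 = 11

11


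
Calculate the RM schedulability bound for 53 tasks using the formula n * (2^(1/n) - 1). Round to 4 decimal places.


Compute 2^(1/53) = 1.0131641430
Subtract 1: 1.0131641430 - 1 = 0.0131641430
Multiply by n: 53 * 0.0131641430 = 0.6976995790
Round to 4 dp: 0.6977

0.6977


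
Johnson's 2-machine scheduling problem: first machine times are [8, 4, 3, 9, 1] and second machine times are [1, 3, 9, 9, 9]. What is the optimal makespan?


Apply Johnson's rule:
  Group 1 (a <= b): [(5, 1, 9), (3, 3, 9), (4, 9, 9)]
  Group 2 (a > b): [(2, 4, 3), (1, 8, 1)]
Optimal job order: [5, 3, 4, 2, 1]
Schedule:
  Job 5: M1 done at 1, M2 done at 10
  Job 3: M1 done at 4, M2 done at 19
  Job 4: M1 done at 13, M2 done at 28
  Job 2: M1 done at 17, M2 done at 31
  Job 1: M1 done at 25, M2 done at 32
Makespan = 32

32


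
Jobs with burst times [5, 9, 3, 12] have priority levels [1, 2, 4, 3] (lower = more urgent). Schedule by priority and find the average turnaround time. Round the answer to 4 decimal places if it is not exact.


Sort by priority (ascending = highest first):
Order: [(1, 5), (2, 9), (3, 12), (4, 3)]
Completion times:
  Priority 1, burst=5, C=5
  Priority 2, burst=9, C=14
  Priority 3, burst=12, C=26
  Priority 4, burst=3, C=29
Average turnaround = 74/4 = 18.5

18.5


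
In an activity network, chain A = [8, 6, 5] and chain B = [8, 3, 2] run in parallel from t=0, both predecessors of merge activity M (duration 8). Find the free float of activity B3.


ES(B3) = sum of predecessors on chain B = 11
EF(B3) = ES + duration = 11 + 2 = 13
Successor of B3 is M. ES(M) = max(sum(A), sum(B)) = max(19, 13) = 19
Free float = ES(successor) - EF(current) = 19 - 13 = 6

6


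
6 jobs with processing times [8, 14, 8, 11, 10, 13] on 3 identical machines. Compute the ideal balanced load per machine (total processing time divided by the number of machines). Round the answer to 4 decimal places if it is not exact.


Total processing time = 8 + 14 + 8 + 11 + 10 + 13 = 64
Number of machines = 3
Ideal balanced load = 64 / 3 = 21.3333

21.3333


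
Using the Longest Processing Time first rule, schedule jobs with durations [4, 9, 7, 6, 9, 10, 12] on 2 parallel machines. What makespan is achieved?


Sort jobs in decreasing order (LPT): [12, 10, 9, 9, 7, 6, 4]
Assign each job to the least loaded machine:
  Machine 1: jobs [12, 9, 6], load = 27
  Machine 2: jobs [10, 9, 7, 4], load = 30
Makespan = max load = 30

30


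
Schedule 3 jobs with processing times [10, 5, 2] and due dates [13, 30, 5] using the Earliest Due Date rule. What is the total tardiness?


Sort by due date (EDD order): [(2, 5), (10, 13), (5, 30)]
Compute completion times and tardiness:
  Job 1: p=2, d=5, C=2, tardiness=max(0,2-5)=0
  Job 2: p=10, d=13, C=12, tardiness=max(0,12-13)=0
  Job 3: p=5, d=30, C=17, tardiness=max(0,17-30)=0
Total tardiness = 0

0


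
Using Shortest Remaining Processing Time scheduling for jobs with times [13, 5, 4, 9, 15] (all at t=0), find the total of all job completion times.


Since all jobs arrive at t=0, SRPT equals SPT ordering.
SPT order: [4, 5, 9, 13, 15]
Completion times:
  Job 1: p=4, C=4
  Job 2: p=5, C=9
  Job 3: p=9, C=18
  Job 4: p=13, C=31
  Job 5: p=15, C=46
Total completion time = 4 + 9 + 18 + 31 + 46 = 108

108


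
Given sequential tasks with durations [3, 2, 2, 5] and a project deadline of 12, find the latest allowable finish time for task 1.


LF(activity 1) = deadline - sum of successor durations
Successors: activities 2 through 4 with durations [2, 2, 5]
Sum of successor durations = 9
LF = 12 - 9 = 3

3


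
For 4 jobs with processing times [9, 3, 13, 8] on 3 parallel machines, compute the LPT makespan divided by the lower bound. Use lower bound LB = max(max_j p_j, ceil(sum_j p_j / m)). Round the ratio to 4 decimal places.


LPT order: [13, 9, 8, 3]
Machine loads after assignment: [13, 9, 11]
LPT makespan = 13
Lower bound = max(max_job, ceil(total/3)) = max(13, 11) = 13
Ratio = 13 / 13 = 1.0

1.0


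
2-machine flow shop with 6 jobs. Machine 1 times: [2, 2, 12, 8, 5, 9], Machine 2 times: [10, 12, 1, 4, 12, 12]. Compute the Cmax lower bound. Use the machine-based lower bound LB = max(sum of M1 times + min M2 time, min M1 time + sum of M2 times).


LB1 = sum(M1 times) + min(M2 times) = 38 + 1 = 39
LB2 = min(M1 times) + sum(M2 times) = 2 + 51 = 53
Lower bound = max(LB1, LB2) = max(39, 53) = 53

53


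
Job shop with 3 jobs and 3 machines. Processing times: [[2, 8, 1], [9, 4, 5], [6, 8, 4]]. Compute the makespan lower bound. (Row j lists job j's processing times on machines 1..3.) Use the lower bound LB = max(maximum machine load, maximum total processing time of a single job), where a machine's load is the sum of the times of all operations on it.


Machine loads:
  Machine 1: 2 + 9 + 6 = 17
  Machine 2: 8 + 4 + 8 = 20
  Machine 3: 1 + 5 + 4 = 10
Max machine load = 20
Job totals:
  Job 1: 11
  Job 2: 18
  Job 3: 18
Max job total = 18
Lower bound = max(20, 18) = 20

20


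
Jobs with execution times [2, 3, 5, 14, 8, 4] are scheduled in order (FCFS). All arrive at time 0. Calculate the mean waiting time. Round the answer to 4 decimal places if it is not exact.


FCFS order (as given): [2, 3, 5, 14, 8, 4]
Waiting times:
  Job 1: wait = 0
  Job 2: wait = 2
  Job 3: wait = 5
  Job 4: wait = 10
  Job 5: wait = 24
  Job 6: wait = 32
Sum of waiting times = 73
Average waiting time = 73/6 = 12.1667

12.1667


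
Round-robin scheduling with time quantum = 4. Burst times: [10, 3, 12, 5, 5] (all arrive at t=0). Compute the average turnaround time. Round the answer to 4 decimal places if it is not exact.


Time quantum = 4
Execution trace:
  J1 runs 4 units, time = 4
  J2 runs 3 units, time = 7
  J3 runs 4 units, time = 11
  J4 runs 4 units, time = 15
  J5 runs 4 units, time = 19
  J1 runs 4 units, time = 23
  J3 runs 4 units, time = 27
  J4 runs 1 units, time = 28
  J5 runs 1 units, time = 29
  J1 runs 2 units, time = 31
  J3 runs 4 units, time = 35
Finish times: [31, 7, 35, 28, 29]
Average turnaround = 130/5 = 26.0

26.0


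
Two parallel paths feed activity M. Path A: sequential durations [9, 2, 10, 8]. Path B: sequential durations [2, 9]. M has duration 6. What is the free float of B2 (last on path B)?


ES(B2) = sum of predecessors on chain B = 2
EF(B2) = ES + duration = 2 + 9 = 11
Successor of B2 is M. ES(M) = max(sum(A), sum(B)) = max(29, 11) = 29
Free float = ES(successor) - EF(current) = 29 - 11 = 18

18


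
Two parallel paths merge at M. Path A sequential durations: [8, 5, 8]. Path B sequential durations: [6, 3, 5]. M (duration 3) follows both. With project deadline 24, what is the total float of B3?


Forward pass: ES(B3) = sum of predecessors on chain B = 9
EF = ES + duration = 9 + 5 = 14
Backward pass: LF(M) = deadline = 24; LS(M) = 24 - 3 = 21
LF(B3) = LS(M) - sum(successors on chain B) = 21 - 0 = 21
LS = LF - duration = 21 - 5 = 16
Total float = LS - ES = 16 - 9 = 7

7


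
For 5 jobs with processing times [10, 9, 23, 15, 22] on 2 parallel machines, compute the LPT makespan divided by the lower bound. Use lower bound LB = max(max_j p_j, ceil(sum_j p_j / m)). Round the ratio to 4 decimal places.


LPT order: [23, 22, 15, 10, 9]
Machine loads after assignment: [42, 37]
LPT makespan = 42
Lower bound = max(max_job, ceil(total/2)) = max(23, 40) = 40
Ratio = 42 / 40 = 1.05

1.05


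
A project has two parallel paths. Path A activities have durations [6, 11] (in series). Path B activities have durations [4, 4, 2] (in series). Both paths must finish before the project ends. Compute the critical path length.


Path A total = 6 + 11 = 17
Path B total = 4 + 4 + 2 = 10
Critical path = longest path = max(17, 10) = 17

17


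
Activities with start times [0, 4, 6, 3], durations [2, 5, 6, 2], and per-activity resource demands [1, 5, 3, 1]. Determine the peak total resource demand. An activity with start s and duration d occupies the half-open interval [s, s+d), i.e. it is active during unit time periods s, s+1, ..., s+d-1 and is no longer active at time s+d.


Each activity i is active on [start_i, start_i + duration_i).
Compute total resource usage per time slot:
  t=0: active resources = [1], total = 1
  t=1: active resources = [1], total = 1
  t=2: active resources = [], total = 0
  t=3: active resources = [1], total = 1
  t=4: active resources = [5, 1], total = 6
  t=5: active resources = [5], total = 5
  t=6: active resources = [5, 3], total = 8
  t=7: active resources = [5, 3], total = 8
  t=8: active resources = [5, 3], total = 8
  t=9: active resources = [3], total = 3
  t=10: active resources = [3], total = 3
  t=11: active resources = [3], total = 3
Peak resource demand = 8

8


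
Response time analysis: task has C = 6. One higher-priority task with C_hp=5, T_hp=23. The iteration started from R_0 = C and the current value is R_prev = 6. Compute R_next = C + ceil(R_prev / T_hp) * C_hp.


R_next = C + ceil(R_prev / T_hp) * C_hp
ceil(6 / 23) = ceil(0.2609) = 1
Interference = 1 * 5 = 5
R_next = 6 + 5 = 11

11


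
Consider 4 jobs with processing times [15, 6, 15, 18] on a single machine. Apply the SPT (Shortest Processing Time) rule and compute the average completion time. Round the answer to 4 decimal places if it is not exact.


Sort jobs by processing time (SPT order): [6, 15, 15, 18]
Compute completion times sequentially:
  Job 1: processing = 6, completes at 6
  Job 2: processing = 15, completes at 21
  Job 3: processing = 15, completes at 36
  Job 4: processing = 18, completes at 54
Sum of completion times = 117
Average completion time = 117/4 = 29.25

29.25


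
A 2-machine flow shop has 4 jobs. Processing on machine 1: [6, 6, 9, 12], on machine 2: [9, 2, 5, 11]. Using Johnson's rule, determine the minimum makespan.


Apply Johnson's rule:
  Group 1 (a <= b): [(1, 6, 9)]
  Group 2 (a > b): [(4, 12, 11), (3, 9, 5), (2, 6, 2)]
Optimal job order: [1, 4, 3, 2]
Schedule:
  Job 1: M1 done at 6, M2 done at 15
  Job 4: M1 done at 18, M2 done at 29
  Job 3: M1 done at 27, M2 done at 34
  Job 2: M1 done at 33, M2 done at 36
Makespan = 36

36


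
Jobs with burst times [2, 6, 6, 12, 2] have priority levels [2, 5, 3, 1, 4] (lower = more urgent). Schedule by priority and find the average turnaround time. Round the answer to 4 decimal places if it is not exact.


Sort by priority (ascending = highest first):
Order: [(1, 12), (2, 2), (3, 6), (4, 2), (5, 6)]
Completion times:
  Priority 1, burst=12, C=12
  Priority 2, burst=2, C=14
  Priority 3, burst=6, C=20
  Priority 4, burst=2, C=22
  Priority 5, burst=6, C=28
Average turnaround = 96/5 = 19.2

19.2


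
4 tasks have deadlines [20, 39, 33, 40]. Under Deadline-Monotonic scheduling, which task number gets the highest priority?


Sort tasks by relative deadline (ascending):
  Task 1: deadline = 20
  Task 3: deadline = 33
  Task 2: deadline = 39
  Task 4: deadline = 40
Priority order (highest first): [1, 3, 2, 4]
Highest priority task = 1

1


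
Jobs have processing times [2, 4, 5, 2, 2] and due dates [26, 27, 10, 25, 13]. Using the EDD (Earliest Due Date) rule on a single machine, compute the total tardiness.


Sort by due date (EDD order): [(5, 10), (2, 13), (2, 25), (2, 26), (4, 27)]
Compute completion times and tardiness:
  Job 1: p=5, d=10, C=5, tardiness=max(0,5-10)=0
  Job 2: p=2, d=13, C=7, tardiness=max(0,7-13)=0
  Job 3: p=2, d=25, C=9, tardiness=max(0,9-25)=0
  Job 4: p=2, d=26, C=11, tardiness=max(0,11-26)=0
  Job 5: p=4, d=27, C=15, tardiness=max(0,15-27)=0
Total tardiness = 0

0


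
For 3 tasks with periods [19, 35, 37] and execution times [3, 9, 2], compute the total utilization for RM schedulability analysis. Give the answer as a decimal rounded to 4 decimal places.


Compute individual utilizations (exact fractions):
  Task 1: C/T = 3/19 (approx. 0.1579)
  Task 2: C/T = 9/35 (approx. 0.2571)
  Task 3: C/T = 2/37 (approx. 0.0541)
Total utilization U = 3/19 + 9/35 + 2/37 = 11542/24605
Rounded to 4 decimal places: U = 0.4691
RM (Liu & Layland) bound for 3 tasks = 0.779763; compare with U = 11542/24605 (approx. 0.469092)
U <= bound, so schedulable by RM sufficient condition.

0.4691


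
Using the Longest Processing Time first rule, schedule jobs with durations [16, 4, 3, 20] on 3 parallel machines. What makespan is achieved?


Sort jobs in decreasing order (LPT): [20, 16, 4, 3]
Assign each job to the least loaded machine:
  Machine 1: jobs [20], load = 20
  Machine 2: jobs [16], load = 16
  Machine 3: jobs [4, 3], load = 7
Makespan = max load = 20

20


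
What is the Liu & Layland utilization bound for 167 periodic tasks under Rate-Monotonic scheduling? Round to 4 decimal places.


Compute 2^(1/167) = 1.0041592075
Subtract 1: 1.0041592075 - 1 = 0.0041592075
Multiply by n: 167 * 0.0041592075 = 0.6945876525
Round to 4 dp: 0.6946

0.6946


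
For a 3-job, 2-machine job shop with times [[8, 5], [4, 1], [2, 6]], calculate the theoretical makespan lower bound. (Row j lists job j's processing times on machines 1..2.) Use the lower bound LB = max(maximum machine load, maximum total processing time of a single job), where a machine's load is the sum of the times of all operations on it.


Machine loads:
  Machine 1: 8 + 4 + 2 = 14
  Machine 2: 5 + 1 + 6 = 12
Max machine load = 14
Job totals:
  Job 1: 13
  Job 2: 5
  Job 3: 8
Max job total = 13
Lower bound = max(14, 13) = 14

14


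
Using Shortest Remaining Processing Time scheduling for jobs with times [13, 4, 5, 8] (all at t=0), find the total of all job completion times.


Since all jobs arrive at t=0, SRPT equals SPT ordering.
SPT order: [4, 5, 8, 13]
Completion times:
  Job 1: p=4, C=4
  Job 2: p=5, C=9
  Job 3: p=8, C=17
  Job 4: p=13, C=30
Total completion time = 4 + 9 + 17 + 30 = 60

60


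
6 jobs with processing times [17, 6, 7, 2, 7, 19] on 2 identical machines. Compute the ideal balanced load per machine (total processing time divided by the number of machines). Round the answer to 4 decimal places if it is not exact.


Total processing time = 17 + 6 + 7 + 2 + 7 + 19 = 58
Number of machines = 2
Ideal balanced load = 58 / 2 = 29.0

29.0


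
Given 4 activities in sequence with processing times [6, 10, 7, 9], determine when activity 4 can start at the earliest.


Activity 4 starts after activities 1 through 3 complete.
Predecessor durations: [6, 10, 7]
ES = 6 + 10 + 7 = 23

23


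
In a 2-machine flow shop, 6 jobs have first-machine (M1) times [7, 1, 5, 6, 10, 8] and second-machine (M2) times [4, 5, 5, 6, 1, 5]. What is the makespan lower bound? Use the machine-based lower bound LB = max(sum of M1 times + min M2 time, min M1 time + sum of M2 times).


LB1 = sum(M1 times) + min(M2 times) = 37 + 1 = 38
LB2 = min(M1 times) + sum(M2 times) = 1 + 26 = 27
Lower bound = max(LB1, LB2) = max(38, 27) = 38

38


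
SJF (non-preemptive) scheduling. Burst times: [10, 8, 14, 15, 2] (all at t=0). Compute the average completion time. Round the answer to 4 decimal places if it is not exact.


SJF order (ascending): [2, 8, 10, 14, 15]
Completion times:
  Job 1: burst=2, C=2
  Job 2: burst=8, C=10
  Job 3: burst=10, C=20
  Job 4: burst=14, C=34
  Job 5: burst=15, C=49
Average completion = 115/5 = 23.0

23.0


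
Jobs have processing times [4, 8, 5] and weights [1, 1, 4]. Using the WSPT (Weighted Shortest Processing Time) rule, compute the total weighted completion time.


Compute p/w ratios and sort ascending (WSPT): [(5, 4), (4, 1), (8, 1)]
Compute weighted completion times:
  Job (p=5,w=4): C=5, w*C=4*5=20
  Job (p=4,w=1): C=9, w*C=1*9=9
  Job (p=8,w=1): C=17, w*C=1*17=17
Total weighted completion time = 46

46


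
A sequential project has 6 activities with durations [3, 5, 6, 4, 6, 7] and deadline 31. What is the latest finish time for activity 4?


LF(activity 4) = deadline - sum of successor durations
Successors: activities 5 through 6 with durations [6, 7]
Sum of successor durations = 13
LF = 31 - 13 = 18

18


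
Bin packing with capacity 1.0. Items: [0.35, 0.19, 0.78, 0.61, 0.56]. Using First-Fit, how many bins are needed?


Place items sequentially using First-Fit:
  Item 0.35 -> new Bin 1
  Item 0.19 -> Bin 1 (now 0.54)
  Item 0.78 -> new Bin 2
  Item 0.61 -> new Bin 3
  Item 0.56 -> new Bin 4
Total bins used = 4

4


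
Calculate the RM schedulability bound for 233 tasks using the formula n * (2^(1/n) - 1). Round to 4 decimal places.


Compute 2^(1/233) = 1.0029793100
Subtract 1: 1.0029793100 - 1 = 0.0029793100
Multiply by n: 233 * 0.0029793100 = 0.6941792300
Round to 4 dp: 0.6942

0.6942


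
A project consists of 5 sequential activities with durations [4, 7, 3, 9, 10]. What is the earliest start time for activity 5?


Activity 5 starts after activities 1 through 4 complete.
Predecessor durations: [4, 7, 3, 9]
ES = 4 + 7 + 3 + 9 = 23

23


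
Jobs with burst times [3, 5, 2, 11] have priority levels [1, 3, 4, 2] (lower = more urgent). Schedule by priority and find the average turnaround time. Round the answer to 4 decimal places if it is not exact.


Sort by priority (ascending = highest first):
Order: [(1, 3), (2, 11), (3, 5), (4, 2)]
Completion times:
  Priority 1, burst=3, C=3
  Priority 2, burst=11, C=14
  Priority 3, burst=5, C=19
  Priority 4, burst=2, C=21
Average turnaround = 57/4 = 14.25

14.25


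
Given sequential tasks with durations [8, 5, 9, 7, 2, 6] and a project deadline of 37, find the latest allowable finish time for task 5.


LF(activity 5) = deadline - sum of successor durations
Successors: activities 6 through 6 with durations [6]
Sum of successor durations = 6
LF = 37 - 6 = 31

31


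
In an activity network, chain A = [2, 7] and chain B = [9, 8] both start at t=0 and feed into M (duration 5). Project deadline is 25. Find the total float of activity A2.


Forward pass: ES(A2) = sum of predecessors on chain A = 2
EF = ES + duration = 2 + 7 = 9
Backward pass: LF(M) = deadline = 25; LS(M) = 25 - 5 = 20
LF(A2) = LS(M) - sum(successors on chain A) = 20 - 0 = 20
LS = LF - duration = 20 - 7 = 13
Total float = LS - ES = 13 - 2 = 11

11


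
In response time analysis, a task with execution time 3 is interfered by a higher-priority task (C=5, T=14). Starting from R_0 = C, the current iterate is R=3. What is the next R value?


R_next = C + ceil(R_prev / T_hp) * C_hp
ceil(3 / 14) = ceil(0.2143) = 1
Interference = 1 * 5 = 5
R_next = 3 + 5 = 8

8


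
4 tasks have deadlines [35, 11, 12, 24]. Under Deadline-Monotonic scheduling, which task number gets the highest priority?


Sort tasks by relative deadline (ascending):
  Task 2: deadline = 11
  Task 3: deadline = 12
  Task 4: deadline = 24
  Task 1: deadline = 35
Priority order (highest first): [2, 3, 4, 1]
Highest priority task = 2

2


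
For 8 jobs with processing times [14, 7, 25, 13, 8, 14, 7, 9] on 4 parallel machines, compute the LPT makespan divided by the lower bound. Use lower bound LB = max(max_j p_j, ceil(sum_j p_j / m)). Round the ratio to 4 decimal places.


LPT order: [25, 14, 14, 13, 9, 8, 7, 7]
Machine loads after assignment: [25, 22, 28, 22]
LPT makespan = 28
Lower bound = max(max_job, ceil(total/4)) = max(25, 25) = 25
Ratio = 28 / 25 = 1.12

1.12


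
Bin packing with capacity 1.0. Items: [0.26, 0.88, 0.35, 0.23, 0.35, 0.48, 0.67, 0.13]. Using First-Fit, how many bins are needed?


Place items sequentially using First-Fit:
  Item 0.26 -> new Bin 1
  Item 0.88 -> new Bin 2
  Item 0.35 -> Bin 1 (now 0.61)
  Item 0.23 -> Bin 1 (now 0.84)
  Item 0.35 -> new Bin 3
  Item 0.48 -> Bin 3 (now 0.83)
  Item 0.67 -> new Bin 4
  Item 0.13 -> Bin 1 (now 0.97)
Total bins used = 4

4


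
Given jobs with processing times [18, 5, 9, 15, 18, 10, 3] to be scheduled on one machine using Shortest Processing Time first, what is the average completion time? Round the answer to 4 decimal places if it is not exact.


Sort jobs by processing time (SPT order): [3, 5, 9, 10, 15, 18, 18]
Compute completion times sequentially:
  Job 1: processing = 3, completes at 3
  Job 2: processing = 5, completes at 8
  Job 3: processing = 9, completes at 17
  Job 4: processing = 10, completes at 27
  Job 5: processing = 15, completes at 42
  Job 6: processing = 18, completes at 60
  Job 7: processing = 18, completes at 78
Sum of completion times = 235
Average completion time = 235/7 = 33.5714

33.5714


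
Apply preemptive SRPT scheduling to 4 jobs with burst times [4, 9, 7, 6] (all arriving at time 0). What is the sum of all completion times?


Since all jobs arrive at t=0, SRPT equals SPT ordering.
SPT order: [4, 6, 7, 9]
Completion times:
  Job 1: p=4, C=4
  Job 2: p=6, C=10
  Job 3: p=7, C=17
  Job 4: p=9, C=26
Total completion time = 4 + 10 + 17 + 26 = 57

57


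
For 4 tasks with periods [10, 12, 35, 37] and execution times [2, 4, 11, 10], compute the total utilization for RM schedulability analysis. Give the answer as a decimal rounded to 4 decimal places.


Compute individual utilizations (exact fractions):
  Task 1: C/T = 2/10 = 1/5 (approx. 0.2)
  Task 2: C/T = 4/12 = 1/3 (approx. 0.3333)
  Task 3: C/T = 11/35 (approx. 0.3143)
  Task 4: C/T = 10/37 (approx. 0.2703)
Total utilization U = 1/5 + 1/3 + 11/35 + 10/37 = 4343/3885
Rounded to 4 decimal places: U = 1.1179
RM (Liu & Layland) bound for 4 tasks = 0.756828; compare with U = 4343/3885 (approx. 1.117889)
U > 1, so the task set is not schedulable (processor overloaded).

1.1179


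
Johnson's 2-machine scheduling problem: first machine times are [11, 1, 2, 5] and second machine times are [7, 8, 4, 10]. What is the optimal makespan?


Apply Johnson's rule:
  Group 1 (a <= b): [(2, 1, 8), (3, 2, 4), (4, 5, 10)]
  Group 2 (a > b): [(1, 11, 7)]
Optimal job order: [2, 3, 4, 1]
Schedule:
  Job 2: M1 done at 1, M2 done at 9
  Job 3: M1 done at 3, M2 done at 13
  Job 4: M1 done at 8, M2 done at 23
  Job 1: M1 done at 19, M2 done at 30
Makespan = 30

30


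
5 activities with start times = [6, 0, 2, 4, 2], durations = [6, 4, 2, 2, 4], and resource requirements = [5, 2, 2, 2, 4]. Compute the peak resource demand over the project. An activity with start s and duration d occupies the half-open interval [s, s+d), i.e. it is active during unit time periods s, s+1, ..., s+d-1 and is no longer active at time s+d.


Each activity i is active on [start_i, start_i + duration_i).
Compute total resource usage per time slot:
  t=0: active resources = [2], total = 2
  t=1: active resources = [2], total = 2
  t=2: active resources = [2, 2, 4], total = 8
  t=3: active resources = [2, 2, 4], total = 8
  t=4: active resources = [2, 4], total = 6
  t=5: active resources = [2, 4], total = 6
  t=6: active resources = [5], total = 5
  t=7: active resources = [5], total = 5
  t=8: active resources = [5], total = 5
  t=9: active resources = [5], total = 5
  t=10: active resources = [5], total = 5
  t=11: active resources = [5], total = 5
Peak resource demand = 8

8
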